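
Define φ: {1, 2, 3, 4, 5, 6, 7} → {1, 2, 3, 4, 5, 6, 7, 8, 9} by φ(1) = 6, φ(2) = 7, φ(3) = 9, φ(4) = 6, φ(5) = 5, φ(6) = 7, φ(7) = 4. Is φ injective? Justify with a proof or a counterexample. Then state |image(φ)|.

φ(1) = 6 = φ(4) with 1 ≠ 4, so φ is not injective.
The image of φ is {4, 5, 6, 7, 9}, which has 5 elements.

5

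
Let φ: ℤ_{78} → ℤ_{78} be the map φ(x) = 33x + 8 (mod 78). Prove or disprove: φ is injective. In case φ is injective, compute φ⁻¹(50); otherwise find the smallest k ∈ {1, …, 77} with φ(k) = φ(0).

26

We have gcd(33, 78) = 3 > 1. Taking a = 0 and b = 26: φ(0) = 8 and φ(26) = 33·26 + 8 = 866 ≡ 8 (mod 78).
So φ(0) = φ(26) while 0 ≠ 26, thus φ is not injective.
Since φ is not injective, we find the least positive k with φ(k) = φ(0): this means 33k ≡ 0 (mod 78), i.e. 78 ∣ 33k. Since gcd(33, 78) = 3, dividing through by 3 this holds exactly when 26 ∣ 11k, and as gcd(11, 26) = 1, exactly when 26 ∣ k.
The smallest positive such k is 26.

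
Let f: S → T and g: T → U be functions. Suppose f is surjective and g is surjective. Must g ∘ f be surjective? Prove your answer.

surjective

Let c ∈ U. Since g is surjective, there is b ∈ T with g(b) = c. Since f is surjective, there is a ∈ S with f(a) = b.
Then (g ∘ f)(a) = g(b) = c. Therefore g ∘ f is surjective.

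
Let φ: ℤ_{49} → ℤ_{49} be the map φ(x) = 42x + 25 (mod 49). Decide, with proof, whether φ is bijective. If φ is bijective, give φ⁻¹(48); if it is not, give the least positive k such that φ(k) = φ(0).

7

Recall that φ is injective if φ(x_1) = φ(x_2) implies x_1 = x_2.
We have gcd(42, 49) = 7 > 1. Taking x_1 = 0 and x_2 = 7: φ(0) = 25 and φ(7) = 42·7 + 25 = 319 ≡ 25 (mod 49).
So φ(0) = φ(7) while 0 ≠ 7, so φ is not injective, hence not bijective.
Since φ is not bijective, we find the least positive k with φ(k) = φ(0): this means 42k ≡ 0 (mod 49), i.e. 49 ∣ 42k. Since gcd(42, 49) = 7, dividing through by 7 this holds exactly when 7 ∣ 6k, and as gcd(6, 7) = 1, exactly when 7 ∣ k.
The smallest positive such k is 7.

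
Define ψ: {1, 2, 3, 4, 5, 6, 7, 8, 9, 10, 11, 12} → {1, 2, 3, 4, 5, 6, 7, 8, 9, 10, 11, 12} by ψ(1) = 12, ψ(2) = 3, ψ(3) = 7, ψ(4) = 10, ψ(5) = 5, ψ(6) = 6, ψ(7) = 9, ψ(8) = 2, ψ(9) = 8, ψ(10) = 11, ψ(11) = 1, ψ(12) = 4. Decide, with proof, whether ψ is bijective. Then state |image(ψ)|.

The values 12, 3, 7, 10, 5, 6, 9, 2, 8, 11, 1, 4 are a permutation of {1, 2, 3, 4, 5, 6, 7, 8, 9, 10, 11, 12}: each element appears exactly once.
So ψ is injective and surjective, hence bijective.
The image of ψ is {1, 2, 3, 4, 5, 6, 7, 8, 9, 10, 11, 12}, which has 12 elements.

12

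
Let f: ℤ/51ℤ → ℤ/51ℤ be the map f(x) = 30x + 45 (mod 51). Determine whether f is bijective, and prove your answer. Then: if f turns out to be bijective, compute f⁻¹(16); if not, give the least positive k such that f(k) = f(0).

17

Recall that f is injective if f(a) = f(b) implies a = b.
We have gcd(30, 51) = 3 > 1. Taking a = 0 and b = 17: f(0) = 45 and f(17) = 30·17 + 45 = 555 ≡ 45 (mod 51).
So f(0) = f(17) while 0 ≠ 17, so f is not injective, hence not bijective.
Since f is not bijective, we find the least positive k with f(k) = f(0): this means 30k ≡ 0 (mod 51), i.e. 51 ∣ 30k. Since gcd(30, 51) = 3, dividing through by 3 this holds exactly when 17 ∣ 10k, and as gcd(10, 17) = 1, exactly when 17 ∣ k.
The smallest positive such k is 17.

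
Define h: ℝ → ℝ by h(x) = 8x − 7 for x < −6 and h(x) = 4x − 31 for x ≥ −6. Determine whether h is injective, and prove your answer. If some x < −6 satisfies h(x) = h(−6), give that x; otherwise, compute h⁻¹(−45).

Both pieces are strictly increasing (slopes 8 and 4), so each is injective on its own interval.
The left piece maps (−∞, −6) onto (−∞, −55); the right piece maps [−6, ∞) onto [−55, ∞).
These images are disjoint, so no value is attained by both pieces. Hence h is injective.
Because the two images are disjoint, no x < −6 has h(x) = h(−6), so we compute h⁻¹(−45): −45 lies in [−55, ∞), so solve 4x − 31 = −45: x = (−45 + 31)/4 = −7/2.

-7/2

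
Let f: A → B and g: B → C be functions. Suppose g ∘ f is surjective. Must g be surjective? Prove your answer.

Let c ∈ C. Since g ∘ f is surjective, some a ∈ A has g(f(a)) = c. Then b = f(a) ∈ B satisfies g(b) = c. So g is surjective.

surjective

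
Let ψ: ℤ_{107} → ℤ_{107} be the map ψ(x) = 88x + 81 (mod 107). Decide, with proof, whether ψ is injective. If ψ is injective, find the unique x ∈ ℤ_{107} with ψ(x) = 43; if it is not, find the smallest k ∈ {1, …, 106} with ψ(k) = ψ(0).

2

If ψ(s) = ψ(t), then 88s ≡ 88t (mod 107). Because gcd(88, 107) = 1, we may cancel 88 to get s ≡ t (mod 107).
Thus ψ is injective.
We now compute 88⁻¹ mod 107 explicitly. Euclid's algorithm: 107 = 1·88 + 19, 88 = 4·19 + 12, 19 = 1·12 + 7, 12 = 1·7 + 5, 7 = 1·5 + 2, 5 = 2·2 + 1; back-substituting gives 1 = 45·88 − 37·107, so 88⁻¹ ≡ 45 (mod 107).
Since ψ is injective, we find ψ⁻¹(43): we need 88x ≡ 43 − 81 ≡ 69 (mod 107). Using 88⁻¹ = 45: x ≡ 45·69 = 3105 = 29·107 + 2, so x = 2.
Check: ψ(2) = 88·2 + 81 = 257 = 2·107 + 43 ≡ 43 (mod 107).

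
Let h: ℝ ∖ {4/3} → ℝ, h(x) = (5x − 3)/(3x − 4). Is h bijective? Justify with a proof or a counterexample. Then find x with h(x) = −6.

27/23

If h(x) = 5/3, cross-multiplying gives 3(5x − 3) = 5(3x − 4), which simplifies to −9 = −20 — false.  So 5/3 has no preimage and h is not surjective.
Hence h is not bijective.
Solving h(x) = −6: cross-multiplying gives 5x − 3 = −6(3x − 4), which rearranges to 23x = 27, so x = 27/23.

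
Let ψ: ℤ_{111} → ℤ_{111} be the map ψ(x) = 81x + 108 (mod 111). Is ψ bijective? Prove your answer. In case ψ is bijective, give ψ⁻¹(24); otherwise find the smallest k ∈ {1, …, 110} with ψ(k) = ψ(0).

37

Recall that ψ is injective when ψ(a) = ψ(b) forces a = b.
We have gcd(81, 111) = 3 > 1. Taking a = 0 and b = 37: ψ(0) = 108 and ψ(37) = 81·37 + 108 = 3105 ≡ 108 (mod 111).
So ψ(0) = ψ(37) while 0 ≠ 37, therefore ψ is not injective, hence not bijective.
Since ψ is not bijective, we find the least positive k with ψ(k) = ψ(0): this means 81k ≡ 0 (mod 111), i.e. 111 ∣ 81k. Since gcd(81, 111) = 3, dividing through by 3 this holds exactly when 37 ∣ 27k, and as gcd(27, 37) = 1, exactly when 37 ∣ k.
The smallest positive such k is 37.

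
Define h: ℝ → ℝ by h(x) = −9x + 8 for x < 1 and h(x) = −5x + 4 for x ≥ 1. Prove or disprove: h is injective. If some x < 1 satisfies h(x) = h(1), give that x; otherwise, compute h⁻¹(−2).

6/5

Both pieces are strictly decreasing (slopes −9 and −5), so each is injective on its own interval.
The left piece maps (−∞, 1) onto (−1, ∞); the right piece maps [1, ∞) onto (−∞, −1].
These images are disjoint, so no value is attained by both pieces. Therefore h is injective.
Because the two images are disjoint, no x < 1 has h(x) = h(1), so we compute h⁻¹(−2): −2 lies in (−∞, −1], so solve −5x + 4 = −2: x = (−2 − 4)/(−5) = 6/5.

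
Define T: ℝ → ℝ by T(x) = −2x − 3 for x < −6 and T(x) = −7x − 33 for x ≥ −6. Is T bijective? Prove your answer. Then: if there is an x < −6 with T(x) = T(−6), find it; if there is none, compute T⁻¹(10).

Both pieces are strictly decreasing (slopes −2 and −7), so each is injective on its own interval.
The left piece maps (−∞, −6) onto (9, ∞); the right piece maps [−6, ∞) onto (−∞, 9].
Since 9 = 9, the images partition ℝ: T is injective and surjective, hence bijective.
Because the two images are disjoint, no x < −6 has T(x) = T(−6), so we compute T⁻¹(10): 10 lies in (9, ∞), so solve −2x − 3 = 10: x = (10 + 3)/(−2) = −13/2.

-13/2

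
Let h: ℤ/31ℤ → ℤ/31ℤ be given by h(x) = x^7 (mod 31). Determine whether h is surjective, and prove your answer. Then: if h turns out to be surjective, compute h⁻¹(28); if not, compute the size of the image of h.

Since 31 is prime, the nonzero elements of ℤ/31ℤ form a cyclic group of order 30.
As gcd(7, 30) = 1, raising to the 7th power is a bijection on this group: if s^7 ≡ t^7 then (st^{−1})^7 = 1, and the only element of order dividing gcd(7, 30) = 1 is 1, so s = t.
With h(0) = 0 this makes h injective on all of ℤ/31ℤ, hence bijective (finite equal-size domain and codomain). In particular h is surjective.
Since h is surjective, we find the preimage of 28. The inverse of x ↦ x^7 on (ℤ/31ℤ)^× is x ↦ x^13, because 7·13 = 91 = 3·30 + 1 ≡ 1 (mod 30) and x^{30} = 1 for x ≠ 0 (Fermat). So h⁻¹(28) = 28^13 mod 31.
Repeated squaring mod 31: 28^1 ≡ 28, 28^2 ≡ 28² = 784 ≡ 9, 28^4 ≡ 9² = 81 ≡ 19, 28^8 ≡ 19² = 361 ≡ 20. Since 13 = 8 + 4 + 1, 28^13 ≡ 20·19·28: 20·19 = 380 ≡ 8, then 8·28 = 224 ≡ 7. So 28^13 ≡ 7 (mod 31).
Hence h⁻¹(28) = 7.

7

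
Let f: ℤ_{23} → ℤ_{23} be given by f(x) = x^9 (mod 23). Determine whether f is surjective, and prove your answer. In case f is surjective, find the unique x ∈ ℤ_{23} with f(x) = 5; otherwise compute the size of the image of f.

20

Since 23 is prime, the nonzero elements of ℤ_{23} form a cyclic group of order 22.
As gcd(9, 22) = 1, raising to the 9th power is a bijection on this group: if u^9 ≡ v^9 then (uv^{−1})^9 = 1, and the only element of order dividing gcd(9, 22) = 1 is 1, so u = v.
With f(0) = 0 this makes f injective on all of ℤ_{23}, hence bijective (finite equal-size domain and codomain). In particular f is surjective.
Since f is surjective, we find the preimage of 5. The inverse of x ↦ x^9 on (ℤ_{23})^× is x ↦ x^5, because 9·5 = 45 = 2·22 + 1 ≡ 1 (mod 22) and x^{22} = 1 for x ≠ 0 (Fermat). So f⁻¹(5) = 5^5 mod 23.
Repeated squaring mod 23: 5^1 ≡ 5, 5^2 ≡ 5² = 25 ≡ 2, 5^4 ≡ 2² = 4. Since 5 = 4 + 1, 5^5 ≡ 4·5: 4·5 = 20. So 5^5 ≡ 20 (mod 23).
Hence f⁻¹(5) = 20.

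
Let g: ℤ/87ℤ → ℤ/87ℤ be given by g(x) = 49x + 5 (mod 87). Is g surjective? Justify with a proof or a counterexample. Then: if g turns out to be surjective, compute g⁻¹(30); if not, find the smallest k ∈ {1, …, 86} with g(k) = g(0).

Recall that surjectivity means every element of the codomain has a preimage under g.
Since gcd(49, 87) = 1, 49 is invertible modulo 87. Euclid's algorithm: 87 = 1·49 + 38, 49 = 1·38 + 11, 38 = 3·11 + 5, 11 = 2·5 + 1; back-substituting gives 1 = 16·49 − 9·87, so 49⁻¹ ≡ 16 (mod 87).
For any y ∈ ℤ/87ℤ, x = 16(y − 5) mod 87 satisfies g(x) = 49·16(y − 5) + 5 ≡ y (since 49·16 ≡ 1 mod 87). So every y has a preimage.
So g is surjective.
Since g is surjective, we find g⁻¹(30): we need 49x ≡ 30 − 5 ≡ 25 (mod 87). Using 49⁻¹ = 16: x ≡ 16·25 = 400 = 4·87 + 52, so x = 52.
Check: g(52) = 49·52 + 5 = 2553 = 29·87 + 30 ≡ 30 (mod 87).

52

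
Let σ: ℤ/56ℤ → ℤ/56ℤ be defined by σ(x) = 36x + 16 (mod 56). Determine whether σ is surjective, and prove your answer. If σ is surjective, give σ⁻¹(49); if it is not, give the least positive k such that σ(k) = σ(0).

14

Since gcd(36, 56) = 4, we have 36x ≡ 0 (mod 4) for all x, so σ(x) ≡ 0 (mod 4).
But 1 ≢ 0 (mod 4), so 1 ∈ ℤ/56ℤ has no preimage. Therefore σ is not surjective.
Since σ is not surjective, we find the least positive k with σ(k) = σ(0): this means 36k ≡ 0 (mod 56), i.e. 56 ∣ 36k. Since gcd(36, 56) = 4, dividing through by 4 this holds exactly when 14 ∣ 9k, and as gcd(9, 14) = 1, exactly when 14 ∣ k.
The smallest positive such k is 14.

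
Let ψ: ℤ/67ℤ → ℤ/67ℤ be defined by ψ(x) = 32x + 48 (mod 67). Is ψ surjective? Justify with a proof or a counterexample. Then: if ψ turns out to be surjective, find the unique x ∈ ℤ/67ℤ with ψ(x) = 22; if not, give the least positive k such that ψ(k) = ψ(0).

Recall: surjectivity means every element of the codomain has a preimage under ψ.
Since gcd(32, 67) = 1, 32 is invertible modulo 67. Euclid's algorithm: 67 = 2·32 + 3, 32 = 10·3 + 2, 3 = 1·2 + 1; back-substituting gives 1 = 44·32 − 21·67, so 32⁻¹ ≡ 44 (mod 67).
Then y ↦ 44(y − 48) is a two-sided inverse to ψ, so every y ∈ ℤ/67ℤ has a preimage.
Thus ψ is surjective.
Since ψ is surjective, we compute ψ⁻¹(22): solve 32x + 48 ≡ 22 (mod 67), i.e. 32x ≡ 41 (mod 67).
Multiplying by 32⁻¹ = 44 gives x ≡ 44·41 = 1804 = 26·67 + 62 ≡ 62 (mod 67).
Check: ψ(62) = 32·62 + 48 = 2032 = 30·67 + 22 ≡ 22 (mod 67).

62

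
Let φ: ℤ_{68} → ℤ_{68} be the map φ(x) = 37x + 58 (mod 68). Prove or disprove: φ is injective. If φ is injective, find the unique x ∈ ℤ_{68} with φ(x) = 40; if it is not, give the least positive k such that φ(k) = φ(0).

62

Suppose φ(a) = φ(b) in ℤ_{68}. Then 37a + 58 ≡ 37b + 58 (mod 68), therefore 37(a − b) ≡ 0 (mod 68).
Since gcd(37, 68) = 1, 37 is invertible modulo 68, hence a − b ≡ 0 (mod 68), i.e. a = b.
So φ is injective.
We now compute 37⁻¹ mod 68 explicitly. Euclid's algorithm: 68 = 1·37 + 31, 37 = 1·31 + 6, 31 = 5·6 + 1; back-substituting gives 1 = 57·37 − 31·68, so 37⁻¹ ≡ 57 (mod 68).
Since φ is injective, we find φ⁻¹(40): we need 37x ≡ 40 − 58 ≡ 50 (mod 68). Using 37⁻¹ = 57: x ≡ 57·50 = 2850 = 41·68 + 62, so x = 62.
Check: φ(62) = 37·62 + 58 = 2352 = 34·68 + 40 ≡ 40 (mod 68).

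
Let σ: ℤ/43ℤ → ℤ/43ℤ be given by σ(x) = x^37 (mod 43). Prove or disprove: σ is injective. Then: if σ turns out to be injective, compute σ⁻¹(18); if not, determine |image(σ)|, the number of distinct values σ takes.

30

Since 43 is prime, the nonzero elements of ℤ/43ℤ form a cyclic group of order 42.
As gcd(37, 42) = 1, raising to the 37th power is a bijection on this group: if u^37 ≡ v^37 then (uv^{−1})^37 = 1, and the only element of order dividing gcd(37, 42) = 1 is 1, so u = v.
With σ(0) = 0 this makes σ injective on all of ℤ/43ℤ, hence bijective (finite equal-size domain and codomain). In particular σ is injective.
Since σ is injective, we find the preimage of 18. The inverse of x ↦ x^37 on (ℤ/43ℤ)^× is x ↦ x^25, because 37·25 = 925 = 22·42 + 1 ≡ 1 (mod 42) and x^{42} = 1 for x ≠ 0 (Fermat). So σ⁻¹(18) = 18^25 mod 43.
Repeated squaring mod 43: 18^1 ≡ 18, 18^2 ≡ 18² = 324 ≡ 23, 18^4 ≡ 23² = 529 ≡ 13, 18^8 ≡ 13² = 169 ≡ 40, 18^16 ≡ 40² = 1600 ≡ 9. Since 25 = 16 + 8 + 1, 18^25 ≡ 9·40·18: 9·40 = 360 ≡ 16, then 16·18 = 288 ≡ 30. So 18^25 ≡ 30 (mod 43).
Hence σ⁻¹(18) = 30.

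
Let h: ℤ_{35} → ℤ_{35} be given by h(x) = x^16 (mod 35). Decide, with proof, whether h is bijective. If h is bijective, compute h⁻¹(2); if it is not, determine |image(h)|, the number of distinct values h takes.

8

h(3): Repeated squaring mod 35: 3^1 ≡ 3, 3^2 ≡ 3² = 9, 3^4 ≡ 9² = 81 ≡ 11, 3^8 ≡ 11² = 121 ≡ 16, 3^16 ≡ 16² = 256 ≡ 11. So 3^16 ≡ 11 (mod 35).
h(4): Repeated squaring mod 35: 4^1 ≡ 4, 4^2 ≡ 4² = 16, 4^4 ≡ 16² = 256 ≡ 11, 4^8 ≡ 11² = 121 ≡ 16, 4^16 ≡ 16² = 256 ≡ 11. So 4^16 ≡ 11 (mod 35).
So h(3) = h(4) = 11 while 3 ≠ 4, thus h is not injective, hence not bijective.
Since h is not bijective, we determine |image(h)|. Computing x^16 mod 35 for each x (by repeated squaring, reducing mod 35 at every step), the values h(0), h(1), …, h(34) are: 0, 1, 16, 11, 11, 30, 1, 21, 1, 16, 25, 11, 16, 1, 21, 15, 16, 11, 11, 16, 15, 21, 1, 16, 11, 25, 16, 1, 21, 1, 30, 11, 11, 16, 1.
The distinct values are {0, 1, 11, 15, 16, 21, 25, 30}; there are 8 of them.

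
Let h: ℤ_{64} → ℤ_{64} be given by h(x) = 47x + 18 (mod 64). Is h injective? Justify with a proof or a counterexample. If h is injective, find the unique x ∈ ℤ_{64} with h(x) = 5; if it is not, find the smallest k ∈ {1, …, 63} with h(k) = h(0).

61

Recall that h is injective if h(x_1) = h(x_2) implies x_1 = x_2.
If h(x_1) = h(x_2), then 47x_1 ≡ 47x_2 (mod 64). Because gcd(47, 64) = 1, we may cancel 47 to get x_1 ≡ x_2 (mod 64).
So h is injective.
We now compute 47⁻¹ mod 64 explicitly. Euclid's algorithm: 64 = 1·47 + 17, 47 = 2·17 + 13, 17 = 1·13 + 4, 13 = 3·4 + 1; back-substituting gives 1 = 15·47 − 11·64, so 47⁻¹ ≡ 15 (mod 64).
Since h is injective, we find h⁻¹(5): we need 47x ≡ 5 − 18 ≡ 51 (mod 64). Using 47⁻¹ = 15: x ≡ 15·51 = 765 = 11·64 + 61, so x = 61.
Check: h(61) = 47·61 + 18 = 2885 = 45·64 + 5 ≡ 5 (mod 64).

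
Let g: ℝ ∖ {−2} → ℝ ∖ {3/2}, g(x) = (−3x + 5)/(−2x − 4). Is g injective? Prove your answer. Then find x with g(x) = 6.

-29/9

Suppose g(x_1) = g(x_2). Cross-multiplying: (−3x_1 + 5)(−2x_2 − 4) = (−3x_2 + 5)(−2x_1 − 4).
Expanding both sides and cancelling the symmetric terms leaves 22·(x_1 − x_2) = 0. Since 22 ≠ 0, x_1 = x_2. Therefore g is injective.
Solving g(x) = 6: cross-multiplying gives −3x + 5 = 6(−2x − 4), which rearranges to 9x = −29, so x = −29/9.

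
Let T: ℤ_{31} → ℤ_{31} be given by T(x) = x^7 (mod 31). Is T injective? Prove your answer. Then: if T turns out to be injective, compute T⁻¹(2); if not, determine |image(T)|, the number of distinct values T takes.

8

Since 31 is prime, the nonzero elements of ℤ_{31} form a cyclic group of order 30.
As gcd(7, 30) = 1, raising to the 7th power is a bijection on this group: if u^7 ≡ v^7 then (uv^{−1})^7 = 1, and the only element of order dividing gcd(7, 30) = 1 is 1, so u = v.
With T(0) = 0 this makes T injective on all of ℤ_{31}, hence bijective (finite equal-size domain and codomain). In particular T is injective.
Since T is injective, we find the preimage of 2. The inverse of x ↦ x^7 on (ℤ_{31})^× is x ↦ x^13, because 7·13 = 91 = 3·30 + 1 ≡ 1 (mod 30) and x^{30} = 1 for x ≠ 0 (Fermat). So T⁻¹(2) = 2^13 mod 31.
Repeated squaring mod 31: 2^1 ≡ 2, 2^2 ≡ 2² = 4, 2^4 ≡ 4² = 16, 2^8 ≡ 16² = 256 ≡ 8. Since 13 = 8 + 4 + 1, 2^13 ≡ 8·16·2: 8·16 = 128 ≡ 4, then 4·2 = 8. So 2^13 ≡ 8 (mod 31).
Hence T⁻¹(2) = 8.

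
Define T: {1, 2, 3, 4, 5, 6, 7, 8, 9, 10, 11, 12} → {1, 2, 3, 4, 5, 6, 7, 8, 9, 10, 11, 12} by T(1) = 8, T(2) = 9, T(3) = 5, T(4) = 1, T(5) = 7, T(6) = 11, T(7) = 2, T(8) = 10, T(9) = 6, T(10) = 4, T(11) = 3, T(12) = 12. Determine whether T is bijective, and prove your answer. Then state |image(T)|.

The values 8, 9, 5, 1, 7, 11, 2, 10, 6, 4, 3, 12 are a permutation of {1, 2, 3, 4, 5, 6, 7, 8, 9, 10, 11, 12}: each element appears exactly once.
So T is injective and surjective, hence bijective.
The image of T is {1, 2, 3, 4, 5, 6, 7, 8, 9, 10, 11, 12}, which has 12 elements.

12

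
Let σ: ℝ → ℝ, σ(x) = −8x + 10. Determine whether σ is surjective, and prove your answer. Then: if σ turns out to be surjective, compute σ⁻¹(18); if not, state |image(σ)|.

For any y ∈ ℝ, x = (y − 10)/(−8) satisfies σ(x) = y.
So σ is surjective.
Since σ is surjective, we compute σ⁻¹(18) = (18 − 10)/(−8) = −1.

-1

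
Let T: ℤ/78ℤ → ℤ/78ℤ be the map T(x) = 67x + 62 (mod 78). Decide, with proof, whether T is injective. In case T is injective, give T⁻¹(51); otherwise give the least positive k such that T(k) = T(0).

If T(x_1) = T(x_2), then 67x_1 ≡ 67x_2 (mod 78). Because gcd(67, 78) = 1, we may cancel 67 to get x_1 ≡ x_2 (mod 78).
So T is injective.
We now compute 67⁻¹ mod 78 explicitly. Euclid's algorithm: 78 = 1·67 + 11, 67 = 6·11 + 1; back-substituting gives 1 = 7·67 − 6·78, so 67⁻¹ ≡ 7 (mod 78).
Since T is injective, we find T⁻¹(51): we need 67x ≡ 51 − 62 ≡ 67 (mod 78). Using 67⁻¹ = 7: x ≡ 7·67 = 469 = 6·78 + 1, so x = 1.
Check: T(1) = 67·1 + 62 = 129 = 1·78 + 51 ≡ 51 (mod 78).

1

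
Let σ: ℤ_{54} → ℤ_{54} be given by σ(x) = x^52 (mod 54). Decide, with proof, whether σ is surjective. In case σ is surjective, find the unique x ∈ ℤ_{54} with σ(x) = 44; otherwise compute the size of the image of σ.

σ(0) = 0^52 = 0.
σ(6): Repeated squaring mod 54: 6^1 ≡ 6, 6^2 ≡ 6² = 36, 6^4 ≡ 36² = 1296 ≡ 0, 6^8 ≡ 0² = 0, 6^16 ≡ 0² = 0, 6^32 ≡ 0² = 0. Since 52 = 32 + 16 + 4, 6^52 ≡ 0·0·0: 0·0 = 0, then 0·0 = 0. So 6^52 ≡ 0 (mod 54).
So σ(0) = σ(6) = 0 while 0 ≠ 6, therefore σ is not injective.
A non-injective map from the 54-element set ℤ_{54} to itself takes at most 53 distinct values, so it cannot be surjective. Thus σ is not surjective.
Since σ is not surjective, we determine |image(σ)|. Computing x^52 mod 54 for each x (by repeated squaring, reducing mod 54 at every step), the values σ(0), σ(1), …, σ(53) are: 0, 1, 34, 27, 22, 13, 0, 43, 46, 27, 10, 25, 0, 31, 4, 27, 52, 37, 0, 19, 16, 27, 40, 49, 0, 7, 28, 27, 28, 7, 0, 49, 40, 27, 16, 19, 0, 37, 52, 27, 4, 31, 0, 25, 10, 27, 46, 43, 0, 13, 22, 27, 34, 1.
The distinct values are {0, 1, 4, 7, 10, 13, 16, 19, 22, 25, 27, 28, 31, 34, 37, 40, 43, 46, 49, 52}; there are 20 of them.

20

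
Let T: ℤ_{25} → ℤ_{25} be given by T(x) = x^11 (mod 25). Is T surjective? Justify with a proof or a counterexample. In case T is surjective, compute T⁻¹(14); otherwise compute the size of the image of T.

21

T(0) = 0^11 = 0.
T(5): Repeated squaring mod 25: 5^1 ≡ 5, 5^2 ≡ 5² = 25 ≡ 0, 5^4 ≡ 0² = 0, 5^8 ≡ 0² = 0. Since 11 = 8 + 2 + 1, 5^11 ≡ 0·0·5: 0·0 = 0, then 0·5 = 0. So 5^11 ≡ 0 (mod 25).
So T(0) = T(5) = 0 while 0 ≠ 5, so T is not injective.
A non-injective map from the 25-element set ℤ_{25} to itself takes at most 24 distinct values, so it cannot be surjective. So T is not surjective.
Since T is not surjective, we determine |image(T)|. Computing x^11 mod 25 for each x (by repeated squaring, reducing mod 25 at every step), the values T(0), T(1), …, T(24) are: 0, 1, 23, 22, 4, 0, 6, 18, 17, 9, 0, 11, 13, 12, 14, 0, 16, 8, 7, 19, 0, 21, 3, 2, 24.
The distinct values are {0, 1, 2, 3, 4, 6, 7, 8, 9, 11, 12, 13, 14, 16, 17, 18, 19, 21, 22, 23, 24}; there are 21 of them.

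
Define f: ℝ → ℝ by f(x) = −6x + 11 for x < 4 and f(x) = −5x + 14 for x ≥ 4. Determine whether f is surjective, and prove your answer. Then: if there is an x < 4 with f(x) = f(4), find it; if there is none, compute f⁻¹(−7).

Both pieces are strictly decreasing (slopes −6 and −5), so each is injective on its own interval.
The left piece maps (−∞, 4) onto (−13, ∞); the right piece maps [4, ∞) onto (−∞, −6].
The union (−13, ∞) ∪ (−∞, −6] covers ℝ, so f is surjective.
For the follow-up: the images overlap, so an x < 4 with f(x) = f(4) exists. f(4) = −6; solving −6x + 11 = −6 for x < 4 gives x = (−6 − 11)/(−6) = 17/6.

17/6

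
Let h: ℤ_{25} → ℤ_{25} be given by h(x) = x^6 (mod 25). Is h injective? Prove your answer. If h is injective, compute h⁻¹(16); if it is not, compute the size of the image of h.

11

h(0) = 0^6 = 0.
h(5): Repeated squaring mod 25: 5^1 ≡ 5, 5^2 ≡ 5² = 25 ≡ 0, 5^4 ≡ 0² = 0. Since 6 = 4 + 2, 5^6 ≡ 0·0: 0·0 = 0. So 5^6 ≡ 0 (mod 25).
So h(0) = h(5) = 0 while 0 ≠ 5, thus h is not injective.
Since h is not injective, we determine |image(h)|. Computing x^6 mod 25 for each x (by repeated squaring, reducing mod 25 at every step), the values h(0), h(1), …, h(24) are: 0, 1, 14, 4, 21, 0, 6, 24, 19, 16, 0, 11, 9, 9, 11, 0, 16, 19, 24, 6, 0, 21, 4, 14, 1.
The distinct values are {0, 1, 4, 6, 9, 11, 14, 16, 19, 21, 24}; there are 11 of them.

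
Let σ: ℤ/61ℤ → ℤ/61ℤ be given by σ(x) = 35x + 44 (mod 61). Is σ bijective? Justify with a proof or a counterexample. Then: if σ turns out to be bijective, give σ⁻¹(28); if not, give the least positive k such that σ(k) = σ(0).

10

If σ(s) = σ(t), then 35s ≡ 35t (mod 61). Because gcd(35, 61) = 1, we may cancel 35 to get s ≡ t (mod 61).
We now compute 35⁻¹ mod 61 explicitly. Euclid's algorithm: 61 = 1·35 + 26, 35 = 1·26 + 9, 26 = 2·9 + 8, 9 = 1·8 + 1; back-substituting gives 1 = 7·35 − 4·61, so 35⁻¹ ≡ 7 (mod 61).
For any y ∈ ℤ/61ℤ, x = 7(y − 44) mod 61 satisfies σ(x) = 35·7(y − 44) + 44 ≡ y (since 35·7 ≡ 1 mod 61). So every y has a preimage.
Thus σ is bijective.
Since σ is bijective, we compute σ⁻¹(28): solve 35x + 44 ≡ 28 (mod 61), i.e. 35x ≡ 45 (mod 61).
Multiplying by 35⁻¹ = 7 gives x ≡ 7·45 = 315 = 5·61 + 10 ≡ 10 (mod 61).
Check: σ(10) = 35·10 + 44 = 394 = 6·61 + 28 ≡ 28 (mod 61).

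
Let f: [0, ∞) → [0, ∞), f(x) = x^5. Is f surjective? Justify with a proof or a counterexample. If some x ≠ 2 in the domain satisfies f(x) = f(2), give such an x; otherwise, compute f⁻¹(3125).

For any y ∈ [0, ∞), x = y^{1/5} ∈ [0, ∞) gives f(x) = y, so f is surjective.
Since x ↦ x^5 is strictly increasing on [0, ∞), it is injective there, so no x ≠ 2 in the domain has f(x) = f(2). We therefore compute f⁻¹(3125) = 3125^{1/5} = 5 (indeed 5^5 = 3125).

5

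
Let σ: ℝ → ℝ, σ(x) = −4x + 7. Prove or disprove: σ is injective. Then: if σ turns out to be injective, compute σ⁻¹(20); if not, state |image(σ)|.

Suppose σ(s) = σ(t). Then −4s + 7 = −4t + 7, so −4s = −4t, hence s = t.
Hence σ is injective.
Since σ is injective, we compute σ⁻¹(20) = (20 − 7)/(−4) = −13/4.

-13/4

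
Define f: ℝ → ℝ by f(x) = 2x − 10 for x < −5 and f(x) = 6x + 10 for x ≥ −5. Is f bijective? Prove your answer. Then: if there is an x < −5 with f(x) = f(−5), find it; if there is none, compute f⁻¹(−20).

Both pieces are strictly increasing (slopes 2 and 6), so each is injective on its own interval.
The left piece maps (−∞, −5) onto (−∞, −20); the right piece maps [−5, ∞) onto [−20, ∞).
Since −20 = −20, the images partition ℝ: f is injective and surjective, hence bijective.
Because the two images are disjoint, no x < −5 has f(x) = f(−5), so we compute f⁻¹(−20): −20 lies in [−20, ∞), so solve 6x + 10 = −20: x = (−20 − 10)/6 = −5.

-5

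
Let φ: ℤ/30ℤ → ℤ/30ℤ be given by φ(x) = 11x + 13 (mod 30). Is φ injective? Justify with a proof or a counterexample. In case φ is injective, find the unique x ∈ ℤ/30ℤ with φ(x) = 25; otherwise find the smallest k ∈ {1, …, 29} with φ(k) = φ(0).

12

Suppose φ(s) = φ(t) in ℤ/30ℤ. Then 11s + 13 ≡ 11t + 13 (mod 30), hence 11(s − t) ≡ 0 (mod 30).
Since gcd(11, 30) = 1, 11 is invertible modulo 30, thus s − t ≡ 0 (mod 30), i.e. s = t.
So φ is injective.
We now compute 11⁻¹ mod 30 explicitly. Euclid's algorithm: 30 = 2·11 + 8, 11 = 1·8 + 3, 8 = 2·3 + 2, 3 = 1·2 + 1; back-substituting gives 1 = 11·11 − 4·30, so 11⁻¹ ≡ 11 (mod 30).
Since φ is injective, we compute φ⁻¹(25): solve 11x + 13 ≡ 25 (mod 30), i.e. 11x ≡ 12 (mod 30).
Multiplying by 11⁻¹ = 11 gives x ≡ 11·12 = 132 = 4·30 + 12 ≡ 12 (mod 30).
Check: φ(12) = 11·12 + 13 = 145 = 4·30 + 25 ≡ 25 (mod 30).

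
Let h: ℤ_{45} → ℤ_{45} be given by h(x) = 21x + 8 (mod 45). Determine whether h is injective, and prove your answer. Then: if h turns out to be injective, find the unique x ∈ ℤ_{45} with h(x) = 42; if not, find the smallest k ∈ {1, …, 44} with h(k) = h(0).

We have gcd(21, 45) = 3 > 1. Taking u = 0 and v = 15: h(0) = 8 and h(15) = 21·15 + 8 = 323 ≡ 8 (mod 45).
So h(0) = h(15) while 0 ≠ 15, therefore h is not injective.
Since h is not injective, we find the least positive k with h(k) = h(0): this means 21k ≡ 0 (mod 45), i.e. 45 ∣ 21k. Since gcd(21, 45) = 3, dividing through by 3 this holds exactly when 15 ∣ 7k, and as gcd(7, 15) = 1, exactly when 15 ∣ k.
The smallest positive such k is 15.

15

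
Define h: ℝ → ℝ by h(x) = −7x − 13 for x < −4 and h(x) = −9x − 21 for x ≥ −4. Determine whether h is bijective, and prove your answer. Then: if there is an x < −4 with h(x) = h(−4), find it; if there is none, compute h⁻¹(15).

Both pieces are strictly decreasing (slopes −7 and −9), so each is injective on its own interval.
The left piece maps (−∞, −4) onto (15, ∞); the right piece maps [−4, ∞) onto (−∞, 15].
Since 15 = 15, the images partition ℝ: h is injective and surjective, hence bijective.
Because the two images are disjoint, no x < −4 has h(x) = h(−4), so we compute h⁻¹(15): 15 lies in (−∞, 15], so solve −9x − 21 = 15: x = (15 + 21)/(−9) = −4.

-4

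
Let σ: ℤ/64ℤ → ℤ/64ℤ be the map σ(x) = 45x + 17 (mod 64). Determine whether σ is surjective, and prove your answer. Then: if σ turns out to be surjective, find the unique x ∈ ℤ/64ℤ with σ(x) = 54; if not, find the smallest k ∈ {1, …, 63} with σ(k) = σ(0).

25

Recall that σ is surjective if every y in the codomain equals σ(x) for some x in the domain.
Since gcd(45, 64) = 1, 45 is invertible modulo 64. Euclid's algorithm: 64 = 1·45 + 19, 45 = 2·19 + 7, 19 = 2·7 + 5, 7 = 1·5 + 2, 5 = 2·2 + 1; back-substituting gives 1 = 37·45 − 26·64, so 45⁻¹ ≡ 37 (mod 64).
For any y ∈ ℤ/64ℤ, x = 37(y − 17) mod 64 satisfies σ(x) = 45·37(y − 17) + 17 ≡ y (since 45·37 ≡ 1 mod 64). So every y has a preimage.
Thus σ is surjective.
Since σ is surjective, we compute σ⁻¹(54): solve 45x + 17 ≡ 54 (mod 64), i.e. 45x ≡ 37 (mod 64).
Multiplying by 45⁻¹ = 37 gives x ≡ 37·37 = 1369 = 21·64 + 25 ≡ 25 (mod 64).
Check: σ(25) = 45·25 + 17 = 1142 = 17·64 + 54 ≡ 54 (mod 64).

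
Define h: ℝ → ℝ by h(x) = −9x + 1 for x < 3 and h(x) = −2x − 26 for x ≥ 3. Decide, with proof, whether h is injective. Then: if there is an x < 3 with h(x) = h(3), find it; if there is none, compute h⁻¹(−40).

7

Both pieces are strictly decreasing (slopes −9 and −2), so each is injective on its own interval.
The left piece maps (−∞, 3) onto (−26, ∞); the right piece maps [3, ∞) onto (−∞, −32].
These images are disjoint, so no value is attained by both pieces. Therefore h is injective.
Because the two images are disjoint, no x < 3 has h(x) = h(3), so we compute h⁻¹(−40): −40 lies in (−∞, −32], so solve −2x − 26 = −40: x = (−40 + 26)/(−2) = 7.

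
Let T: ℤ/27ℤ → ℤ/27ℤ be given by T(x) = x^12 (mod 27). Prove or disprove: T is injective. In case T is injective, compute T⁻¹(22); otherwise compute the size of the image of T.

4

T(0) = 0^12 = 0.
T(3): Repeated squaring mod 27: 3^1 ≡ 3, 3^2 ≡ 3² = 9, 3^4 ≡ 9² = 81 ≡ 0, 3^8 ≡ 0² = 0. Since 12 = 8 + 4, 3^12 ≡ 0·0: 0·0 = 0. So 3^12 ≡ 0 (mod 27).
So T(0) = T(3) = 0 while 0 ≠ 3, therefore T is not injective.
Since T is not injective, we determine |image(T)|. Computing x^12 mod 27 for each x (by repeated squaring, reducing mod 27 at every step), the values T(0), T(1), …, T(26) are: 0, 1, 19, 0, 10, 10, 0, 19, 1, 0, 1, 19, 0, 10, 10, 0, 19, 1, 0, 1, 19, 0, 10, 10, 0, 19, 1.
The distinct values are {0, 1, 10, 19}; there are 4 of them.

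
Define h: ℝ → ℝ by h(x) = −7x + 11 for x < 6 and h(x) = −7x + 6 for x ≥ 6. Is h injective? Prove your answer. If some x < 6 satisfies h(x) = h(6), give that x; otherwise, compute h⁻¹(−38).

44/7

Both pieces are strictly decreasing (slopes −7 and −7), so each is injective on its own interval.
The left piece maps (−∞, 6) onto (−31, ∞); the right piece maps [6, ∞) onto (−∞, −36].
These images are disjoint, so no value is attained by both pieces. Thus h is injective.
Because the two images are disjoint, no x < 6 has h(x) = h(6), so we compute h⁻¹(−38): −38 lies in (−∞, −36], so solve −7x + 6 = −38: x = (−38 − 6)/(−7) = 44/7.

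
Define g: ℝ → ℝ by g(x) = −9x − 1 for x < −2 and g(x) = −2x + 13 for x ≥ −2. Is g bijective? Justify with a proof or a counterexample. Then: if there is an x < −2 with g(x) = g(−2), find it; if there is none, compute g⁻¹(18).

Both pieces are strictly decreasing (slopes −9 and −2), so each is injective on its own interval.
The left piece maps (−∞, −2) onto (17, ∞); the right piece maps [−2, ∞) onto (−∞, 17].
Since 17 = 17, the images partition ℝ: g is injective and surjective, hence bijective.
Because the two images are disjoint, no x < −2 has g(x) = g(−2), so we compute g⁻¹(18): 18 lies in (17, ∞), so solve −9x − 1 = 18: x = (18 + 1)/(−9) = −19/9.

-19/9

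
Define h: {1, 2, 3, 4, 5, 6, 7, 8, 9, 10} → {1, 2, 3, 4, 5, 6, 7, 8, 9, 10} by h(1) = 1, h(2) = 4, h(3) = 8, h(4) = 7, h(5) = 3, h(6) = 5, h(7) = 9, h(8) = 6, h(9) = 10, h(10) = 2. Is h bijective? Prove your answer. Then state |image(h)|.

10

The values 1, 4, 8, 7, 3, 5, 9, 6, 10, 2 are a permutation of {1, 2, 3, 4, 5, 6, 7, 8, 9, 10}: each element appears exactly once.
So h is injective and surjective, hence bijective.
The image of h is {1, 2, 3, 4, 5, 6, 7, 8, 9, 10}, which has 10 elements.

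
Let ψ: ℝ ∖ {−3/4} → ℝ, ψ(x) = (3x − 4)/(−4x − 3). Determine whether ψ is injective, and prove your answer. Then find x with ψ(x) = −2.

-2

Suppose ψ(x_1) = ψ(x_2). Cross-multiplying: (3x_1 − 4)(−4x_2 − 3) = (3x_2 − 4)(−4x_1 − 3).
Expanding both sides and cancelling the symmetric terms leaves −25·(x_1 − x_2) = 0. Since −25 ≠ 0, x_1 = x_2. Thus ψ is injective.
Solving ψ(x) = −2: cross-multiplying gives 3x − 4 = −2(−4x − 3), which rearranges to −5x = 10, so x = −2.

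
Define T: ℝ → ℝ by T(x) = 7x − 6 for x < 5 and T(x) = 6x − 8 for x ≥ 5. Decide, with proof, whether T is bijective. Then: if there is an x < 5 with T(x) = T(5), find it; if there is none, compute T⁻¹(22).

4

Both pieces are strictly increasing (slopes 7 and 6), so each is injective on its own interval.
The left piece maps (−∞, 5) onto (−∞, 29); the right piece maps [5, ∞) onto [22, ∞).
These images overlap. In particular T(5) = 22 (right piece), and solving 7x − 6 = 22 on the left piece gives x = 4 < 5.
So T(4) = T(5) with 4 ≠ 5, and T is not injective, hence not bijective. This x = 4 is the requested value below 5.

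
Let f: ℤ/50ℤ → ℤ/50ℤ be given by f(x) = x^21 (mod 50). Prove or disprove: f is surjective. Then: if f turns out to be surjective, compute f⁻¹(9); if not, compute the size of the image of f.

42

f(0) = 0^21 = 0.
f(10): Repeated squaring mod 50: 10^1 ≡ 10, 10^2 ≡ 10² = 100 ≡ 0, 10^4 ≡ 0² = 0, 10^8 ≡ 0² = 0, 10^16 ≡ 0² = 0. Since 21 = 16 + 4 + 1, 10^21 ≡ 0·0·10: 0·0 = 0, then 0·10 = 0. So 10^21 ≡ 0 (mod 50).
So f(0) = f(10) = 0 while 0 ≠ 10, so f is not injective.
A non-injective map from the 50-element set ℤ/50ℤ to itself takes at most 49 distinct values, so it cannot be surjective. Thus f is not surjective.
Since f is not surjective, we determine |image(f)|. Computing x^21 mod 50 for each x (by repeated squaring, reducing mod 50 at every step), the values f(0), f(1), …, f(49) are: 0, 1, 2, 3, 4, 25, 6, 7, 8, 9, 0, 11, 12, 13, 14, 25, 16, 17, 18, 19, 0, 21, 22, 23, 24, 25, 26, 27, 28, 29, 0, 31, 32, 33, 34, 25, 36, 37, 38, 39, 0, 41, 42, 43, 44, 25, 46, 47, 48, 49.
The distinct values are {0, 1, 2, 3, 4, 6, 7, 8, 9, 11, 12, 13, 14, 16, 17, 18, 19, 21, 22, 23, 24, 25, 26, 27, 28, 29, 31, 32, 33, 34, 36, 37, 38, 39, 41, 42, 43, 44, 46, 47, 48, 49}; there are 42 of them.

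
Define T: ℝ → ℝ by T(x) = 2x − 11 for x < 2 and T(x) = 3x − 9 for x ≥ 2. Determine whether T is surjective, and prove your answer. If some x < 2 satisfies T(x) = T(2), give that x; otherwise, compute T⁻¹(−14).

Both pieces are strictly increasing (slopes 2 and 3), so each is injective on its own interval.
The left piece maps (−∞, 2) onto (−∞, −7); the right piece maps [2, ∞) onto [−3, ∞).
The union (−∞, −7) ∪ [−3, ∞) omits the interval between −7 and −3; in particular −7 has no preimage. So T is not surjective.
Because the two images are disjoint, no x < 2 has T(x) = T(2), so we compute T⁻¹(−14): −14 lies in (−∞, −7), so solve 2x − 11 = −14: x = (−14 + 11)/2 = −3/2.

-3/2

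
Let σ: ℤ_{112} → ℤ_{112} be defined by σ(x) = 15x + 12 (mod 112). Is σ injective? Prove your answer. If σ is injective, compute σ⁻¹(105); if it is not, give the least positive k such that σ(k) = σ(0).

Suppose σ(u) = σ(v) in ℤ_{112}. Then 15u + 12 ≡ 15v + 12 (mod 112), hence 15(u − v) ≡ 0 (mod 112).
Since gcd(15, 112) = 1, 15 is invertible modulo 112, thus u − v ≡ 0 (mod 112), i.e. u = v.
Hence σ is injective.
We now compute 15⁻¹ mod 112 explicitly. Euclid's algorithm: 112 = 7·15 + 7, 15 = 2·7 + 1; back-substituting gives 1 = 15·15 − 2·112, so 15⁻¹ ≡ 15 (mod 112).
Since σ is injective, we compute σ⁻¹(105): solve 15x + 12 ≡ 105 (mod 112), i.e. 15x ≡ 93 (mod 112).
Multiplying by 15⁻¹ = 15 gives x ≡ 15·93 = 1395 = 12·112 + 51 ≡ 51 (mod 112).
Check: σ(51) = 15·51 + 12 = 777 = 6·112 + 105 ≡ 105 (mod 112).

51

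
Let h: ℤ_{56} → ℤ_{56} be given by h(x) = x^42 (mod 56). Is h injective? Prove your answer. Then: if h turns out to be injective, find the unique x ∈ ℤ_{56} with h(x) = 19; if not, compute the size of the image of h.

4

h(1) = 1^42 = 1.
h(3): Repeated squaring mod 56: 3^1 ≡ 3, 3^2 ≡ 3² = 9, 3^4 ≡ 9² = 81 ≡ 25, 3^8 ≡ 25² = 625 ≡ 9, 3^16 ≡ 9² = 81 ≡ 25, 3^32 ≡ 25² = 625 ≡ 9. Since 42 = 32 + 8 + 2, 3^42 ≡ 9·9·9: 9·9 = 81 ≡ 25, then 25·9 = 225 ≡ 1. So 3^42 ≡ 1 (mod 56).
So h(1) = h(3) = 1 while 1 ≠ 3, therefore h is not injective.
Since h is not injective, we determine |image(h)|. Computing x^42 mod 56 for each x (by repeated squaring, reducing mod 56 at every step), the values h(0), h(1), …, h(55) are: 0, 1, 8, 1, 8, 1, 8, 49, 8, 1, 8, 1, 8, 1, 0, 1, 8, 1, 8, 1, 8, 49, 8, 1, 8, 1, 8, 1, 0, 1, 8, 1, 8, 1, 8, 49, 8, 1, 8, 1, 8, 1, 0, 1, 8, 1, 8, 1, 8, 49, 8, 1, 8, 1, 8, 1.
The distinct values are {0, 1, 8, 49}; there are 4 of them.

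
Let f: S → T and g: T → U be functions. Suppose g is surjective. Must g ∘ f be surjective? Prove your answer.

not surjective

No. Take S = {1}, T = U = {1, 2, 3, 4, 5}, f(1) = 1, and g = identity (surjective).
Then (g ∘ f)(1) = 1, and 5 ∈ U has no preimage under g ∘ f, so g ∘ f is not surjective.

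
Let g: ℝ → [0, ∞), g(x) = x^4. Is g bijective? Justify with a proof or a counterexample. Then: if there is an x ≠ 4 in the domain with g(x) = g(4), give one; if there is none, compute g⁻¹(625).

g(4) = 256 = (−4)^4 = g(−4) (since 4 is even), with 4 ≠ −4. So g is not injective, hence not bijective.
For the follow-up, such an x exists: taking x = −4 ∈ ℝ gives g(−4) = 256 = g(4) with −4 ≠ 4.

-4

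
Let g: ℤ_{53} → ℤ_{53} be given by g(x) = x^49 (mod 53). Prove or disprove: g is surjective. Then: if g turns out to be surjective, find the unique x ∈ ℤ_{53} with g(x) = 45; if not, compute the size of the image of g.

26

Since 53 is prime, the nonzero elements of ℤ_{53} form a cyclic group of order 52.
As gcd(49, 52) = 1, raising to the 49th power is a bijection on this group: if s^49 ≡ t^49 then (st^{−1})^49 = 1, and the only element of order dividing gcd(49, 52) = 1 is 1, so s = t.
With g(0) = 0 this makes g injective on all of ℤ_{53}, hence bijective (finite equal-size domain and codomain). In particular g is surjective.
Since g is surjective, we find the preimage of 45. The inverse of x ↦ x^49 on (ℤ_{53})^× is x ↦ x^17, because 49·17 = 833 = 16·52 + 1 ≡ 1 (mod 52) and x^{52} = 1 for x ≠ 0 (Fermat). So g⁻¹(45) = 45^17 mod 53.
Repeated squaring mod 53: 45^1 ≡ 45, 45^2 ≡ 45² = 2025 ≡ 11, 45^4 ≡ 11² = 121 ≡ 15, 45^8 ≡ 15² = 225 ≡ 13, 45^16 ≡ 13² = 169 ≡ 10. Since 17 = 16 + 1, 45^17 ≡ 10·45: 10·45 = 450 ≡ 26. So 45^17 ≡ 26 (mod 53).
Hence g⁻¹(45) = 26.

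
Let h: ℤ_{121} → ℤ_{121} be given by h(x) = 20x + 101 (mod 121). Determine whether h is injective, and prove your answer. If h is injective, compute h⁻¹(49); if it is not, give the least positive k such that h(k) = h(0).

70

Recall that injectivity means: for all u, v in the domain, h(u) = h(v) implies u = v.
If h(u) = h(v), then 20u ≡ 20v (mod 121). Because gcd(20, 121) = 1, we may cancel 20 to get u ≡ v (mod 121).
Therefore h is injective.
We now compute 20⁻¹ mod 121 explicitly. Euclid's algorithm: 121 = 6·20 + 1; back-substituting gives 1 = 115·20 − 19·121, so 20⁻¹ ≡ 115 (mod 121).
Since h is injective, we compute h⁻¹(49): solve 20x + 101 ≡ 49 (mod 121), i.e. 20x ≡ 69 (mod 121).
Multiplying by 20⁻¹ = 115 gives x ≡ 115·69 = 7935 = 65·121 + 70 ≡ 70 (mod 121).
Check: h(70) = 20·70 + 101 = 1501 = 12·121 + 49 ≡ 49 (mod 121).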